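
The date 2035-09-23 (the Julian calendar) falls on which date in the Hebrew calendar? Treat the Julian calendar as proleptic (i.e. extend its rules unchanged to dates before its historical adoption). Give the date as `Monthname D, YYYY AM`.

Julian Day Number of the source date = 2464607.
Converting JDN 2464607 to the Hebrew calendar gives 3 Tishrei 5796 AM.

Tishrei 3, 5796 AM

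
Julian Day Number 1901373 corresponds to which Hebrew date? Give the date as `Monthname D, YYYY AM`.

JDN 1901373 is 5 September 493 in the proleptic Gregorian calendar.
In the Hebrew calendar that day is Tishrei 8, 4254 AM.

Tishrei 8, 4254 AM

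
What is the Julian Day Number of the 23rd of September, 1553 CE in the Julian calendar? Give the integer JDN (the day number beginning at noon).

Equivalently 3 October 1553 (proleptic Gregorian).
JDN 2299161 is 15 October 1582 CE (Gregorian); the target day is −10604 days from there, so JDN = 2288557.

2288557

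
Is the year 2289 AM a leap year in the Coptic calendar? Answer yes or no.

2289 mod 4 = 1; in the Coptic calendar a year is leap when year mod 4 = 3, so it is a common year.

no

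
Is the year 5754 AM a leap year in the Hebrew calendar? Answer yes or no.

Hebrew year 5754 is year 16 of its 19-year Metonic cycle; leap years are at positions 3, 6, 8, 11, 14, 17, 19, so it is a common year (12 months).

no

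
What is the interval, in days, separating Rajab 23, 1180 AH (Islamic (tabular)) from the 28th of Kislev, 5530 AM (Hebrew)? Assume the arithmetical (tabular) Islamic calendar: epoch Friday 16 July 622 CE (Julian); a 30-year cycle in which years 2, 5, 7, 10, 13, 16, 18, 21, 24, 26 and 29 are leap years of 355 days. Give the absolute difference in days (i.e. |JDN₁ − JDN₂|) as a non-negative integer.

First date → JDN 2366437; second date → JDN 2367535.
The interval is |2366437 − 2367535| = 1098 days.

1098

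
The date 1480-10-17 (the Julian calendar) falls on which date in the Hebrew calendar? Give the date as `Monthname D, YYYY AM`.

Cheshvan 13, 5241 AM

Julian Day Number of the source date = 2261918.
Converting JDN 2261918 to the Hebrew calendar gives 13 Cheshvan 5241 AM.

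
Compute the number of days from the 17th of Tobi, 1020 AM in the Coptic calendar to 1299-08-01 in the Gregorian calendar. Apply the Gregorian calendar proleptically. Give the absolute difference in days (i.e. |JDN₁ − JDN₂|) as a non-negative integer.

1633

JDN of the first date = 2197356.
JDN of the second date = 2195723.
|2195723 − 2197356| = 1633.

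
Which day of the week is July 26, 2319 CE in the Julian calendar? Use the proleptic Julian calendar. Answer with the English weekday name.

Monday

This is JDN 2568279 (11 August 2319 Gregorian).
Since JDN mod 7 = 0 (0 = Monday), the day is Monday.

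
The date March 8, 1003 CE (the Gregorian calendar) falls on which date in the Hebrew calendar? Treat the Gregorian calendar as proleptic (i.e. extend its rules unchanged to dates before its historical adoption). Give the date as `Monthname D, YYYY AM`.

Julian Day Number of the source date = 2087464.
Converting JDN 2087464 to the Hebrew calendar gives 26 Adar 4763 AM.

Adar 26, 4763 AM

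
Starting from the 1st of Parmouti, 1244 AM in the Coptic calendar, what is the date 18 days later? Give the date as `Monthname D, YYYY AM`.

JDN of the 1st of Parmouti, 1244 AM = 2279246.
2279246 + 18 = 2279264.
JDN 2279264 in the Coptic calendar is Parmouti 19, 1244 AM.

Parmouti 19, 1244 AM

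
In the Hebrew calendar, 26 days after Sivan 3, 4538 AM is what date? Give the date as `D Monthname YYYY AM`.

JDN of Sivan 3, 4538 AM = 2005347.
2005347 + 26 = 2005373.
JDN 2005373 in the Hebrew calendar is 29 Sivan 4538 AM.

29 Sivan 4538 AM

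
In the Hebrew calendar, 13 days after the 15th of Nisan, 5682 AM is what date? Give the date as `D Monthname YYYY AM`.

28 Nisan 5682 AM

The starting date is JDN 2423158; 2423158 + 13 = 2423171.
JDN 2423171 corresponds to 28 Nisan 5682 AM.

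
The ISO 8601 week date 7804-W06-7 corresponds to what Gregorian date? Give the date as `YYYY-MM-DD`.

7804-02-12

ISO week 1 of 7804 is the week containing the first Thursday of 7804.
Week 6, day 7 (Sunday) lands on 7804-02-12.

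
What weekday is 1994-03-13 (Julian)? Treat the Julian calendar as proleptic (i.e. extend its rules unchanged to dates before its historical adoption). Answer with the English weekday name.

Saturday

This is JDN 2449438 (26 March 1994 Gregorian).
JDN 2449438 mod 7 = 5, and JDN 0 was a Monday, so this is a Saturday.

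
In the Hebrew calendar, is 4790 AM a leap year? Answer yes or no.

no

Hebrew year 4790 is year 2 of its 19-year Metonic cycle; leap years are at positions 3, 6, 8, 11, 14, 17, 19, so it is a common year (12 months).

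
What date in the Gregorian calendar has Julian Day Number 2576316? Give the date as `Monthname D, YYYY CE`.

August 12, 2341 CE

Counting from JDN 2299161 = 15 Oct 1582 gives an offset of 277155 days.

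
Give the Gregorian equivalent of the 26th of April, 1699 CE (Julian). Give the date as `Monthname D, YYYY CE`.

The Julian–Gregorian offset here is 10 days (Julian trailing).
26 April 1699 Julian + 10 days → 6 May 1699 Gregorian.

May 6, 1699 CE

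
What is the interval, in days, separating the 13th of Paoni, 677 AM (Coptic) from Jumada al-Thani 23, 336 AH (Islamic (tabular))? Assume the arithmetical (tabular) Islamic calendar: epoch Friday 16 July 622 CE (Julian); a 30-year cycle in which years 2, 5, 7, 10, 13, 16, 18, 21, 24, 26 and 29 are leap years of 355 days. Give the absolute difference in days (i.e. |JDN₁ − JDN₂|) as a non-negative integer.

4898

JDN of the first date = 2072221.
JDN of the second date = 2067323.
|2067323 − 2072221| = 4898.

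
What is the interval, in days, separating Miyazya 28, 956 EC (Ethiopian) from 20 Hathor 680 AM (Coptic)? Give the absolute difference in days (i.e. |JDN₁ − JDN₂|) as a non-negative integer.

158

JDN of the first date = 2073272.
JDN of the second date = 2073114.
|2073114 − 2073272| = 158.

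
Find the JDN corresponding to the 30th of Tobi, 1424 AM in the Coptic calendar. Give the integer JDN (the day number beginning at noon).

2344930

Equivalently 6 February 1708 (Gregorian).
JDN 2400001 is 17 November 1858 CE (Gregorian), MJD 0; the target day is −55071 days from there, so JDN = 2344930.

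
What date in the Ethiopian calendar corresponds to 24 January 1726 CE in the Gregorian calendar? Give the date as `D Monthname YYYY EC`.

Both dates share Julian Day Number 2351492; in the Ethiopian calendar that is 18 Tir 1718 EC.

18 Tir 1718 EC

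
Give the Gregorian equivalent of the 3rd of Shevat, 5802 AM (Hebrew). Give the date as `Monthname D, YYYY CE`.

Both dates share Julian Day Number 2466909; in the Gregorian calendar that is 24 January 2042 CE.

January 24, 2042 CE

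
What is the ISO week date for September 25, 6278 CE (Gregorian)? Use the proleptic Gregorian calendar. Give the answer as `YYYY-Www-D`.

The weekday is Wednesday (ISO weekday 3).
That Wednesday belongs to ISO week 39 of ISO year 6278.

6278-W39-3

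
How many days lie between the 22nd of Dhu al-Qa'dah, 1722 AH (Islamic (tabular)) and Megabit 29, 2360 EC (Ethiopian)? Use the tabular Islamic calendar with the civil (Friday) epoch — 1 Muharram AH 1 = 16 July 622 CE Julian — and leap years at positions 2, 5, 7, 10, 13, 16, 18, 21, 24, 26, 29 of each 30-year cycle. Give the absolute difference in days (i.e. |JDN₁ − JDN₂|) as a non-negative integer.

JDN of the first date = 2558621.
JDN of the second date = 2586054.
|2586054 − 2558621| = 27433.

27433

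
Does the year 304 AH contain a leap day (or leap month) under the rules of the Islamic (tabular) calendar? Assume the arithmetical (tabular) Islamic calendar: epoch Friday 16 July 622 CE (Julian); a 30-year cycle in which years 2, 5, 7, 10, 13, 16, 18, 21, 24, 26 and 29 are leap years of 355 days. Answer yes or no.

no

Year 304 AH is year 4 of its 30-year cycle; leap positions are 2, 5, 7, 10, 13, 16, 18, 21, 24, 26, 29, so it is a common year (354 days).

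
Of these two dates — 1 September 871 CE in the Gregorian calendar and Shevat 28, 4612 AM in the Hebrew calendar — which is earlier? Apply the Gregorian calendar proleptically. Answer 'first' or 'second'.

Converting both to JDN: 2039430 vs 2032274; the smaller is the second.

second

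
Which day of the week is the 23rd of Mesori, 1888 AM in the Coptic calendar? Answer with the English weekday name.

Sunday

This is JDN 2514609 (30 August 2172 Gregorian).
JDN 2514609 mod 7 = 6, and JDN 0 was a Monday, so this is a Sunday.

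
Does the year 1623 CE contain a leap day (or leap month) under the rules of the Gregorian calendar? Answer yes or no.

no

1623 is not divisible by 4, so it is a common year.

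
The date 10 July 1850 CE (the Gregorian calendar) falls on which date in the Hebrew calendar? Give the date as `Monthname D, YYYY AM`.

Av 1, 5610 AM

Julian Day Number of the source date = 2396949.
Converting JDN 2396949 to the Hebrew calendar gives 1 Av 5610 AM.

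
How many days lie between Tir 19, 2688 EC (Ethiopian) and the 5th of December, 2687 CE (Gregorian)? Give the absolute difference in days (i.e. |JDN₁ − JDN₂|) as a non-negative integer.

2981

JDN of the first date = 2705786.
JDN of the second date = 2702805.
|2702805 − 2705786| = 2981.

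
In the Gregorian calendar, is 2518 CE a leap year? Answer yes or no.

no

2518 is not divisible by 4, so it is a common year.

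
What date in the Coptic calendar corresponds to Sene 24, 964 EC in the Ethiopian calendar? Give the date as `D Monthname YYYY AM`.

Julian Day Number of the source date = 2076250.
Converting JDN 2076250 to the Coptic calendar gives 24 Paoni 688 AM.

24 Paoni 688 AM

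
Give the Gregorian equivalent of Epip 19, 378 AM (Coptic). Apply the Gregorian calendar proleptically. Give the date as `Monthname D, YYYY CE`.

Julian Day Number of the source date = 1963047.
Converting JDN 1963047 to the Gregorian calendar gives 16 July 662 CE.

July 16, 662 CE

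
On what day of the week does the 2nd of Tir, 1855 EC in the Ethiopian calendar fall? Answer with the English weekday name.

Friday

Equivalently 9 January 1863 Gregorian, JDN 2401515.
JDN 2401515 mod 7 = 4, and JDN 0 was a Monday, so this is a Friday.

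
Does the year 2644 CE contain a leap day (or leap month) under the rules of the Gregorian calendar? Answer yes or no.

2644 is divisible by 4 and not by 100, so it is a leap year.

yes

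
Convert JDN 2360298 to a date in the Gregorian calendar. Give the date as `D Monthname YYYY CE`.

JDN 2451545 is 1 Jan 2000; 2360298 is −91247 days from there.

5 March 1750 CE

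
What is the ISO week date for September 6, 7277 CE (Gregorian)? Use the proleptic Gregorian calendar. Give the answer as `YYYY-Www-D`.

7277-W36-1

The weekday is Monday (ISO weekday 1).
That Monday belongs to ISO week 36 of ISO year 7277.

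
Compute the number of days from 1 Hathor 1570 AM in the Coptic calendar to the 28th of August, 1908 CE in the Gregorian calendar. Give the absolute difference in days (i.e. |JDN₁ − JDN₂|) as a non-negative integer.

20015

First date → JDN 2398167; second date → JDN 2418182.
The interval is |2398167 − 2418182| = 20015 days.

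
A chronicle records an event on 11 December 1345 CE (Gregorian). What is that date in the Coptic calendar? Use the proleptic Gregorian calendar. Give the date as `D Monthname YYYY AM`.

7 Koiak 1062 AM

Both dates share Julian Day Number 2212656; in the Coptic calendar that is 7 Koiak 1062 AM.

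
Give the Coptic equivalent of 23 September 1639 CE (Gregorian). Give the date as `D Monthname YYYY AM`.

Julian Day Number of the source date = 2319958.
Converting JDN 2319958 to the Coptic calendar gives 15 Thout 1356 AM.

15 Thout 1356 AM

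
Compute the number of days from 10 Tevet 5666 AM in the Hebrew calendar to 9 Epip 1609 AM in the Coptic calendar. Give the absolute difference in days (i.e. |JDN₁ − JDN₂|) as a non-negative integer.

JDN of the first date = 2417218.
JDN of the second date = 2412660.
|2412660 − 2417218| = 4558.

4558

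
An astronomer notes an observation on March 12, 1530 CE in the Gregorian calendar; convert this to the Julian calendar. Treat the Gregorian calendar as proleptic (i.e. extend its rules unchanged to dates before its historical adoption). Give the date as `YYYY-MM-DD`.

At this point the Julian calendar is 10 days behind the Gregorian.
12 March 1530 Gregorian − 10 days → 2 March 1530 Julian.

1530-03-02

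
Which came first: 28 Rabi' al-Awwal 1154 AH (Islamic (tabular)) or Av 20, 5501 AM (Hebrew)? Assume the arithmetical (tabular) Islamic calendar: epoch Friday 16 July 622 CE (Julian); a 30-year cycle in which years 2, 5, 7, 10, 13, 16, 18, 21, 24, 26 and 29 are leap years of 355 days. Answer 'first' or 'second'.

The two dates have Julian Day Numbers 2357111 and 2357161 respectively.
Since 2357111 < 2357161, the first date comes first.

first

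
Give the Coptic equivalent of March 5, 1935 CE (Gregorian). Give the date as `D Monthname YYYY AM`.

Both dates share Julian Day Number 2427867; in the Coptic calendar that is 26 Meshir 1651 AM.

26 Meshir 1651 AM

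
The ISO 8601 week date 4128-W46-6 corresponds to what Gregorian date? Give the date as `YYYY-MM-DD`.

4128-11-13

ISO week 1 of 4128 is the week containing the first Thursday of 4128.
Week 46, day 6 (Saturday) lands on 4128-11-13.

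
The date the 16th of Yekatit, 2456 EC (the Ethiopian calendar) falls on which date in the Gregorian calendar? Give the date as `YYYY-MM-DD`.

2464-02-27

Both dates share Julian Day Number 2621075; in the Gregorian calendar that is 27 February 2464 CE.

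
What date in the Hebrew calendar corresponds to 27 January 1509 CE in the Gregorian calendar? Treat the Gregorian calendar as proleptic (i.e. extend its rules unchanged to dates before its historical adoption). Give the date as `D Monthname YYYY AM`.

26 Shevat 5269 AM

Julian Day Number of the source date = 2272237.
Converting JDN 2272237 to the Hebrew calendar gives 26 Shevat 5269 AM.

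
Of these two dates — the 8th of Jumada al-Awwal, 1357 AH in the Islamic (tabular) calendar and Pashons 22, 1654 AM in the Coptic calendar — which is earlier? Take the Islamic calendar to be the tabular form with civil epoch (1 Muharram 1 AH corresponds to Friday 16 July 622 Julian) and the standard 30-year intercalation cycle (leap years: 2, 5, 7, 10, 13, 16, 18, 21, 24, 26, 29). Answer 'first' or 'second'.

The two dates have Julian Day Numbers 2429086 and 2429049 respectively.
Since 2429049 < 2429086, the second date comes first.

second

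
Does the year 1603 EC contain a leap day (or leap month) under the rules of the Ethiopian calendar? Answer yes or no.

yes

1603 mod 4 = 3; in the Ethiopian calendar a year is leap when year mod 4 = 3, so it is a leap year.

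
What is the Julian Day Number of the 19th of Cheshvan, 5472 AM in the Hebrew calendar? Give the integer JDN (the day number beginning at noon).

In the Gregorian calendar the same day is 1 November 1711.
JDN 2400001 is 17 November 1858 CE (Gregorian), MJD 0; the target day is −53707 days from there, so JDN = 2346294.

2346294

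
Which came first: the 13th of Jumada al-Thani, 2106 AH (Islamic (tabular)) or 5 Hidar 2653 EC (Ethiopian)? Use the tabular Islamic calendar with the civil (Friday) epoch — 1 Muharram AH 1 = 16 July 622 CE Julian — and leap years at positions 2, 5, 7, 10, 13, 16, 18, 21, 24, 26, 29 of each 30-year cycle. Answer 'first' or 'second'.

The two dates have Julian Day Numbers 2694542 and 2692928 respectively.
Since 2692928 < 2694542, the second date comes first.

second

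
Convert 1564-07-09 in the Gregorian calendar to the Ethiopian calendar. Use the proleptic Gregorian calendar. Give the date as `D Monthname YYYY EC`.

5 Hamle 1556 EC

Julian Day Number of the source date = 2292489.
Converting JDN 2292489 to the Ethiopian calendar gives 5 Hamle 1556 EC.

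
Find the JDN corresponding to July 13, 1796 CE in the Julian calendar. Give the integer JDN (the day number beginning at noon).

2377241

In the Gregorian calendar the same day is 24 July 1796.
JDN 2299161 is 15 October 1582 CE (Gregorian); the target day is +78080 days from there, so JDN = 2377241.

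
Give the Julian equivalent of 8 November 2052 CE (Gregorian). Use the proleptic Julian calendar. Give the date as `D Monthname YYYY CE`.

For dates in this range the Gregorian date is 13 days ahead of the Julian.
8 November 2052 Gregorian − 13 days → 26 October 2052 Julian.

26 October 2052 CE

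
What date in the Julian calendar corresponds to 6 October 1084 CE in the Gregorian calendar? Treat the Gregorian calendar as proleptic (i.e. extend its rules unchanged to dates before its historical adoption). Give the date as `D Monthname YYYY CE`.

At this point the Julian calendar is 6 days behind the Gregorian.
6 October 1084 Gregorian − 6 days → 30 September 1084 Julian.

30 September 1084 CE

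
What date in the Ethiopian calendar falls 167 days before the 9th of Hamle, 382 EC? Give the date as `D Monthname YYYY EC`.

The starting date is JDN 1863689; 1863689 − 167 = 1863522.
JDN 1863522 corresponds to 22 Tir 382 EC.

22 Tir 382 EC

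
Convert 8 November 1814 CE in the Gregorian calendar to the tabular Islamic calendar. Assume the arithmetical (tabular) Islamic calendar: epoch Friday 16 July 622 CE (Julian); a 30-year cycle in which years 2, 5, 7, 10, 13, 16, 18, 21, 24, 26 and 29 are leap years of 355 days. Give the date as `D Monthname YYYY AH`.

25 Dhu al-Qa'dah 1229 AH

Both dates share Julian Day Number 2383921; in the tabular Islamic calendar that is 25 Dhu al-Qa'dah 1229 AH.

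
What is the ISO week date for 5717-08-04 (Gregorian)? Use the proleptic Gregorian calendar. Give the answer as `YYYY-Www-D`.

5717-W31-3

The weekday is Wednesday (ISO weekday 3).
That Wednesday belongs to ISO week 31 of ISO year 5717.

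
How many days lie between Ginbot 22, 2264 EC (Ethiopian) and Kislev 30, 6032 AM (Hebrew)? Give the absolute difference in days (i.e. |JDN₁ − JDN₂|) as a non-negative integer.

First date → JDN 2551043; second date → JDN 2550891.
The interval is |2551043 − 2550891| = 152 days.

152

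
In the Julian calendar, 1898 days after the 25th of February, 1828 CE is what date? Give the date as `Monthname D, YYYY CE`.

May 7, 1833 CE

JDN of the 25th of February, 1828 CE = 2388790.
2388790 + 1898 = 2390688.
JDN 2390688 in the Julian calendar is May 7, 1833 CE.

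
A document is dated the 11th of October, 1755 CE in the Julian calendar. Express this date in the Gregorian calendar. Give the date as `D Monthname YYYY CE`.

22 October 1755 CE

At this point the Julian calendar is 11 days behind the Gregorian.
11 October 1755 Julian + 11 days → 22 October 1755 Gregorian.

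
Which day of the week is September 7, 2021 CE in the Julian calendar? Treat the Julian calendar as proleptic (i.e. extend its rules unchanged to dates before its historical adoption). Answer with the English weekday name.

Monday

Equivalently 20 September 2021 Gregorian, JDN 2459478.
JDN 2459478 mod 7 = 0, and JDN 0 was a Monday, so this is a Monday.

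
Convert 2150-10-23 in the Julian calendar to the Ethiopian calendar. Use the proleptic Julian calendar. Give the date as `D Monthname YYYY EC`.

26 Tikimt 2143 EC

Julian Day Number of the source date = 2506641.
Converting JDN 2506641 to the Ethiopian calendar gives 26 Tikimt 2143 EC.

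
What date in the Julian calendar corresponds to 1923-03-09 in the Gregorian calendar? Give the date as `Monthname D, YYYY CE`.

February 24, 1923 CE

At this point the Julian calendar is 13 days behind the Gregorian.
9 March 1923 Gregorian − 13 days → 24 February 1923 Julian.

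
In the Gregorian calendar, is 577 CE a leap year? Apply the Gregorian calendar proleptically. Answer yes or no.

no

577 is not divisible by 4, so it is a common year.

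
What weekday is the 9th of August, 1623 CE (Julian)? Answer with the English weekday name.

Saturday

This is JDN 2314079 (19 August 1623 Gregorian).
JDN 2314079 mod 7 = 5, and JDN 0 was a Monday, so this is a Saturday.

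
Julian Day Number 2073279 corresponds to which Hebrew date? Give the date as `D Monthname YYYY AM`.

The proleptic Gregorian equivalent of JDN 2073279 is 5 May 964.
In the Hebrew calendar that day is 15 Iyar 4724 AM.

15 Iyar 4724 AM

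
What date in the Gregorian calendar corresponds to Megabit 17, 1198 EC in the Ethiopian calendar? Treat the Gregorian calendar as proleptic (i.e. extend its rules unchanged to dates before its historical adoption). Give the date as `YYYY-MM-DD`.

Both dates share Julian Day Number 2161621; in the Gregorian calendar that is 20 March 1206 CE.

1206-03-20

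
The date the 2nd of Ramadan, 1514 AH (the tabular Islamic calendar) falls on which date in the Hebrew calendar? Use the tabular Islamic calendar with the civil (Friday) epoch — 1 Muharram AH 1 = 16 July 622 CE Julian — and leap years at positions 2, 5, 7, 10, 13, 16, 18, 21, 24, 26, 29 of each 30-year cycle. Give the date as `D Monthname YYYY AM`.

3 Adar 5851 AM

The source date corresponds to 21 February 2091 in the Gregorian calendar (JDN 2484834).
That day falls on 3 Adar 5851 AM in the Hebrew calendar.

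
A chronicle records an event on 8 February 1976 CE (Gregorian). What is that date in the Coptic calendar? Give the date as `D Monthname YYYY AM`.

30 Tobi 1692 AM

Both dates share Julian Day Number 2442817; in the Coptic calendar that is 30 Tobi 1692 AM.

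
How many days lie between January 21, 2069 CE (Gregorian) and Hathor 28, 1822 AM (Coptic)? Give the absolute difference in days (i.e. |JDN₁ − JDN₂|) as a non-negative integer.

JDN of the first date = 2476768.
JDN of the second date = 2490237.
|2490237 − 2476768| = 13469.

13469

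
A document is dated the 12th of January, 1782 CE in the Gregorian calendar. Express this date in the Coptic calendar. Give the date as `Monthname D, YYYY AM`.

Both dates share Julian Day Number 2371934; in the Coptic calendar that is 6 Tobi 1498 AM.

Tobi 6, 1498 AM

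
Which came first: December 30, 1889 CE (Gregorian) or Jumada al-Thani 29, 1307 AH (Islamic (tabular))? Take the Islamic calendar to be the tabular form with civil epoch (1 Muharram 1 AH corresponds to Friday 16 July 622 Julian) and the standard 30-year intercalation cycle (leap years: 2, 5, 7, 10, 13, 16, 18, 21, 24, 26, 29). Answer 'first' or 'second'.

First date → JDN 2411367; second date → JDN 2411419.
JDN 2411367 < JDN 2411419, so the first date is earlier.

first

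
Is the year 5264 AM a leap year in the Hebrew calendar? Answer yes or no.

no

Hebrew year 5264 is year 1 of its 19-year Metonic cycle; leap years are at positions 3, 6, 8, 11, 14, 17, 19, so it is a common year (12 months).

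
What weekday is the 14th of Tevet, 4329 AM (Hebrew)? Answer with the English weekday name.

This is JDN 1928874 (22 December 568 Gregorian).
Since JDN mod 7 = 3 (0 = Monday), the day is Thursday.

Thursday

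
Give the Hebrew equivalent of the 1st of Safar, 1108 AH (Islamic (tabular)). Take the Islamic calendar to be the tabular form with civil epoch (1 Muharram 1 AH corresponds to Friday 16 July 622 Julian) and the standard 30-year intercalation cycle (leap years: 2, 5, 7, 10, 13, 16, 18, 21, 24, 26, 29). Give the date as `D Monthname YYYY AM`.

Julian Day Number of the source date = 2340754.
Converting JDN 2340754 to the Hebrew calendar gives 2 Elul 5456 AM.

2 Elul 5456 AM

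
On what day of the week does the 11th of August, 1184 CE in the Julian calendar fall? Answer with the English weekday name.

Saturday

This is JDN 2153737 (18 August 1184 Gregorian).
Since JDN mod 7 = 5 (0 = Monday), the day is Saturday.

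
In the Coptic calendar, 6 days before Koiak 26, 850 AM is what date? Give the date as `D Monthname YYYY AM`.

The starting date is JDN 2135242; 2135242 − 6 = 2135236.
JDN 2135236 corresponds to 20 Koiak 850 AM.

20 Koiak 850 AM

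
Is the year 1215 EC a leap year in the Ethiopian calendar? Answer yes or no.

yes

1215 mod 4 = 3; in the Ethiopian calendar a year is leap when year mod 4 = 3, so it is a leap year.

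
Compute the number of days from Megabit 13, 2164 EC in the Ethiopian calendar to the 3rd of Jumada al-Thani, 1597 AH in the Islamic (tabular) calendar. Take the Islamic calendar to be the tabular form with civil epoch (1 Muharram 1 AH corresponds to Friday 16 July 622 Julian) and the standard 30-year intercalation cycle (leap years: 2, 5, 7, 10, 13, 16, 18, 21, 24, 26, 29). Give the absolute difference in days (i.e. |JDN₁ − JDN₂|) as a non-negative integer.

290

JDN of the first date = 2514449.
JDN of the second date = 2514159.
|2514159 − 2514449| = 290.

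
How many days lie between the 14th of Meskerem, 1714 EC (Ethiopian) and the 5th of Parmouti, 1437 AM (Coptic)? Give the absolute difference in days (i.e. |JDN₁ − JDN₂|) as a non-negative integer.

First date → JDN 2349907; second date → JDN 2349743.
The interval is |2349907 − 2349743| = 164 days.

164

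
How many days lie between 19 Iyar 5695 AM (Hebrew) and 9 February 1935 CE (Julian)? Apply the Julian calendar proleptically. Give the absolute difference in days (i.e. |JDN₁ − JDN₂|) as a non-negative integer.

First date → JDN 2427945; second date → JDN 2427856.
The interval is |2427945 − 2427856| = 89 days.

89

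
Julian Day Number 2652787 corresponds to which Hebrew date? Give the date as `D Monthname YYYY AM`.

15 Tevet 6311 AM

The Gregorian equivalent of JDN 2652787 is 25 December 2550.
In the Hebrew calendar that day is 15 Tevet 6311 AM.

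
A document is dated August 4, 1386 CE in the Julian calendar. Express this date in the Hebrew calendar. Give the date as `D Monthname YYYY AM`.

Both dates share Julian Day Number 2227510; in the Hebrew calendar that is 7 Elul 5146 AM.

7 Elul 5146 AM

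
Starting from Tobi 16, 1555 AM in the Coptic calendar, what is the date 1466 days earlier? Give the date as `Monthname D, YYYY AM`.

Tobi 11, 1551 AM

JDN of Tobi 16, 1555 AM = 2392763.
2392763 − 1466 = 2391297.
JDN 2391297 in the Coptic calendar is Tobi 11, 1551 AM.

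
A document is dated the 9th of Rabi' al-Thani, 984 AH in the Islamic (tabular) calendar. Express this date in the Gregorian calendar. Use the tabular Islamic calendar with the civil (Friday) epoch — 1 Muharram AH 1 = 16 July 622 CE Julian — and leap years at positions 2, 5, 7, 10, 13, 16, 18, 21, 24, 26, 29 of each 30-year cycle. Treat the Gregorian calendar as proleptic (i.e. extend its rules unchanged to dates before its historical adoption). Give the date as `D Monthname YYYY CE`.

Both dates share Julian Day Number 2296879; in the Gregorian calendar that is 16 July 1576 CE.

16 July 1576 CE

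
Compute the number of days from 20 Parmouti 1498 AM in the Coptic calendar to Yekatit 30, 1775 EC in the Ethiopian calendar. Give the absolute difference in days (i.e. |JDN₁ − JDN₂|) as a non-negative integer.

JDN of the first date = 2372038.
JDN of the second date = 2372353.
|2372353 − 2372038| = 315.

315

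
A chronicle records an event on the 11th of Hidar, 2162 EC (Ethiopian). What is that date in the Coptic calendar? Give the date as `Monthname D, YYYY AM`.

Hathor 11, 1886 AM

The source date corresponds to 21 November 2169 in the Gregorian calendar (JDN 2513596).
That day falls on 11 Hathor 1886 AM in the Coptic calendar.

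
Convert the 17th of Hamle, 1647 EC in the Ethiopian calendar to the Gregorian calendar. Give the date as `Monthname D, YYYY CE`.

July 21, 1655 CE

Julian Day Number of the source date = 2325738.
Converting JDN 2325738 to the Gregorian calendar gives 21 July 1655 CE.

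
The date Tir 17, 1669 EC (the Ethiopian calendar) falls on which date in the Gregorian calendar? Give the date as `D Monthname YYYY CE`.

Both dates share Julian Day Number 2333594; in the Gregorian calendar that is 22 January 1677 CE.

22 January 1677 CE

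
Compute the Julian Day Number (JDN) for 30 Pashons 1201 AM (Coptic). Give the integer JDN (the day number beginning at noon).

In the proleptic Gregorian calendar the same day is 3 June 1485.
JDN 2299161 is 15 October 1582 CE (Gregorian); the target day is −35562 days from there, so JDN = 2263599.

2263599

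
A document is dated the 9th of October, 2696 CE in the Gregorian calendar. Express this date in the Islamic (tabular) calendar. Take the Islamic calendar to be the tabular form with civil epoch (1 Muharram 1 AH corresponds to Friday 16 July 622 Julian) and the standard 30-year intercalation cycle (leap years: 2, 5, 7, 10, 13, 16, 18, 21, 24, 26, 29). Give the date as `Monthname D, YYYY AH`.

Both dates share Julian Day Number 2706036; in the tabular Islamic calendar that is 20 Dhu al-Qa'dah 2138 AH.

Dhu al-Qa'dah 20, 2138 AH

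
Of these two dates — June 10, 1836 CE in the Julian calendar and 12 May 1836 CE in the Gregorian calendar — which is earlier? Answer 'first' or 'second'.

second

The two dates have Julian Day Numbers 2391818 and 2391777 respectively.
Since 2391777 < 2391818, the second date comes first.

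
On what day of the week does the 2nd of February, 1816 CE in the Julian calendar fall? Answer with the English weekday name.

Equivalently 14 February 1816 Gregorian, JDN 2384384.
Since JDN mod 7 = 2 (0 = Monday), the day is Wednesday.

Wednesday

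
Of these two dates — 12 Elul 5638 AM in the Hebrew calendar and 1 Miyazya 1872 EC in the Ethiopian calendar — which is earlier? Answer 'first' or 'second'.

first

Converting both to JDN: 2407238 vs 2407814; the smaller is the first.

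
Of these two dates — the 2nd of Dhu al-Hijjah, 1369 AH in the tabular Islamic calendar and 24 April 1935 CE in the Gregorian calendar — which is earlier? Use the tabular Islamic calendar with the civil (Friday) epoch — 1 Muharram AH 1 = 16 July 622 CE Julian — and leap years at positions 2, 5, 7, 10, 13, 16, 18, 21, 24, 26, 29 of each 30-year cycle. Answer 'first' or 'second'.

Converting both to JDN: 2433540 vs 2427917; the smaller is the second.

second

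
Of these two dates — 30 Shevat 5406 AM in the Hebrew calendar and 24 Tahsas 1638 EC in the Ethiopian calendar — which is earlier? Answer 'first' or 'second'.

Converting both to JDN: 2322295 vs 2322248; the smaller is the second.

second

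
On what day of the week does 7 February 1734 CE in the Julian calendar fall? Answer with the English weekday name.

Thursday

This is JDN 2354439 (18 February 1734 Gregorian).
JDN 2354439 mod 7 = 3, and JDN 0 was a Monday, so this is a Thursday.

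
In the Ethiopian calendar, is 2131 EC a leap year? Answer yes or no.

2131 mod 4 = 3; in the Ethiopian calendar a year is leap when year mod 4 = 3, so it is a leap year.

yes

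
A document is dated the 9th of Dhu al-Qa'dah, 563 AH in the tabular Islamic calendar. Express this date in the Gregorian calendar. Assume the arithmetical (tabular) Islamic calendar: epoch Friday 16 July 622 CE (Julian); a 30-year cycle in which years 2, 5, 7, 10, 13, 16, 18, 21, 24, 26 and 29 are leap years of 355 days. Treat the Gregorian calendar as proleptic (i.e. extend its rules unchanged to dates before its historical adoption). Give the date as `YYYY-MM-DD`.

1168-08-22

Julian Day Number of the source date = 2147897.
Converting JDN 2147897 to the Gregorian calendar gives 22 August 1168 CE.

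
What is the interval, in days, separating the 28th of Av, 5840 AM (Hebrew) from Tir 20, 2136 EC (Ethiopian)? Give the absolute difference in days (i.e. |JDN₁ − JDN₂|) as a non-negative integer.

JDN of the first date = 2480990.
JDN of the second date = 2504169.
|2504169 − 2480990| = 23179.

23179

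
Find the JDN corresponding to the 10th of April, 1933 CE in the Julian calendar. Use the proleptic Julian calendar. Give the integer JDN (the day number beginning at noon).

Equivalently 23 April 1933 (Gregorian).
JDN 2400001 is 17 November 1858 CE (Gregorian), MJD 0; the target day is +27185 days from there, so JDN = 2427186.

2427186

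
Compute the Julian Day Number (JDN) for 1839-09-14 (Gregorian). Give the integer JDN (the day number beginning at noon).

JDN 2400001 is 17 November 1858 CE (Gregorian), MJD 0; the target day is −7004 days from there, so JDN = 2392997.

2392997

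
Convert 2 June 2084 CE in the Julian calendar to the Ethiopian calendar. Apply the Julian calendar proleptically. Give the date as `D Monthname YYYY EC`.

8 Sene 2076 EC

Julian Day Number of the source date = 2482392.
Converting JDN 2482392 to the Ethiopian calendar gives 8 Sene 2076 EC.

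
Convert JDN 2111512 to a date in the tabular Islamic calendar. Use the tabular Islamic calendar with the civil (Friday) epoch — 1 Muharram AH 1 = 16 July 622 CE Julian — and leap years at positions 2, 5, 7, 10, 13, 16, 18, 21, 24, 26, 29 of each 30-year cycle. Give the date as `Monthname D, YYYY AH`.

Rabi' al-Awwal 5, 461 AH

JDN 2111512 is 8 January 1069 in the proleptic Gregorian calendar.
In the tabular Islamic calendar that day is Rabi' al-Awwal 5, 461 AH.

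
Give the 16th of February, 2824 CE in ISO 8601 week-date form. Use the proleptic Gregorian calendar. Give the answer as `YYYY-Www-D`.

The weekday is Friday (ISO weekday 5).
That Friday belongs to ISO week 7 of ISO year 2824.

2824-W07-5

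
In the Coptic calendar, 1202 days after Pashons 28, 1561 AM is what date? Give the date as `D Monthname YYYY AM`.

Counting 1202 days forward from JDN 2395087 reaches JDN 2396289, which is 9 Thout 1565 AM.

9 Thout 1565 AM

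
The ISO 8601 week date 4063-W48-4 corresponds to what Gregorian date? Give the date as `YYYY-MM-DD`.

ISO week 1 of 4063 is the week containing the first Thursday of 4063.
Week 48, day 4 (Thursday) lands on 4063-11-29.

4063-11-29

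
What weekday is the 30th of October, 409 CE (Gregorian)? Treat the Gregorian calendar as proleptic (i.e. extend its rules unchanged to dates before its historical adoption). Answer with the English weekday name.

Friday

Since JDN mod 7 = 4 (0 = Monday), the day is Friday.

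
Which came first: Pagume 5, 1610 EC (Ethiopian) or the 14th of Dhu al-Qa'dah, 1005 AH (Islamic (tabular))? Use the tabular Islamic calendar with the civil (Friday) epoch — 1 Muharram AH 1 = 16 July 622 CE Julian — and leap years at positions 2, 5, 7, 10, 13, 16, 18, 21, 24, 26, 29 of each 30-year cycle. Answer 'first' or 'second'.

second

First date → JDN 2312272; second date → JDN 2304532.
JDN 2304532 < JDN 2312272, so the second date is earlier.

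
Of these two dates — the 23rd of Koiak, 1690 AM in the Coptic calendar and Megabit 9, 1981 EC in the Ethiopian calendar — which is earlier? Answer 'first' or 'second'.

first

Converting both to JDN: 2442049 vs 2447604; the smaller is the first.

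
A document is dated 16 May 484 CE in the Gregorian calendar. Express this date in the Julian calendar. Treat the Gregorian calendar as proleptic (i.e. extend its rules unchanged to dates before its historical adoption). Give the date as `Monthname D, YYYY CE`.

May 15, 484 CE

At this point the Julian calendar is 1 day behind the Gregorian.
16 May 484 Gregorian − 1 day → 15 May 484 Julian.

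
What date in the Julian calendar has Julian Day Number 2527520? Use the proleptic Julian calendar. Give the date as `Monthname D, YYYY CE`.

December 22, 2207 CE

JDN 2527520 is 6 January 2208 in the Gregorian calendar.
In the Julian calendar that day is December 22, 2207 CE.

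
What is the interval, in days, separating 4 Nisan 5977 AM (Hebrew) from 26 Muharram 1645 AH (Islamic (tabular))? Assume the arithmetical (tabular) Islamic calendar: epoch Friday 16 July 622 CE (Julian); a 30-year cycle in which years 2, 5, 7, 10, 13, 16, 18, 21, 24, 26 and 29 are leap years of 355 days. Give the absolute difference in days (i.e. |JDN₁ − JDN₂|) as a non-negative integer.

141

First date → JDN 2530903; second date → JDN 2531044.
The interval is |2530903 − 2531044| = 141 days.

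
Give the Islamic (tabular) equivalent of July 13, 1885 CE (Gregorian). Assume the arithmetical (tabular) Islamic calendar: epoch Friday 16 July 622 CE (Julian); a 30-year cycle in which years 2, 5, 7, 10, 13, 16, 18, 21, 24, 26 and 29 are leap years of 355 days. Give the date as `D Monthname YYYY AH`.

Both dates share Julian Day Number 2409736; in the tabular Islamic calendar that is 30 Ramadan 1302 AH.

30 Ramadan 1302 AH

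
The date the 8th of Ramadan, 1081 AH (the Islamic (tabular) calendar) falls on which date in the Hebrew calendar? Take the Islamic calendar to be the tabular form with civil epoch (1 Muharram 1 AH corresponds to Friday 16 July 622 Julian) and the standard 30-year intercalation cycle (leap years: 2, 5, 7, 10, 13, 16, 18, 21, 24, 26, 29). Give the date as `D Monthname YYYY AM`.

Julian Day Number of the source date = 2331399.
Converting JDN 2331399 to the Hebrew calendar gives 8 Shevat 5431 AM.

8 Shevat 5431 AM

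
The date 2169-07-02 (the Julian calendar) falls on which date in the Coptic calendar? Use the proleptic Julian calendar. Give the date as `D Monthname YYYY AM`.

8 Epip 1885 AM

Both dates share Julian Day Number 2513468; in the Coptic calendar that is 8 Epip 1885 AM.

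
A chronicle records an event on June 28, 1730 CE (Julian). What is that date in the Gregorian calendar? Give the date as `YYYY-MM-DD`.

1730-07-09

The Julian–Gregorian offset here is 11 days (Julian trailing).
28 June 1730 Julian + 11 days → 9 July 1730 Gregorian.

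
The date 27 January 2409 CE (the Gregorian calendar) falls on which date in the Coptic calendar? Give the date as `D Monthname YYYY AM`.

16 Tobi 2125 AM

Both dates share Julian Day Number 2600956; in the Coptic calendar that is 16 Tobi 2125 AM.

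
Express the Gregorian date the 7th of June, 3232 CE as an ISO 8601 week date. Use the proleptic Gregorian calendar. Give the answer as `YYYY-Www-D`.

The weekday is Monday (ISO weekday 1).
That Monday belongs to ISO week 24 of ISO year 3232.

3232-W24-1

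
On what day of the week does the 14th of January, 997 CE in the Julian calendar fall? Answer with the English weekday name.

Thursday

Equivalently 19 January 997 Gregorian, JDN 2085226.
JDN 2085226 mod 7 = 3, and JDN 0 was a Monday, so this is a Thursday.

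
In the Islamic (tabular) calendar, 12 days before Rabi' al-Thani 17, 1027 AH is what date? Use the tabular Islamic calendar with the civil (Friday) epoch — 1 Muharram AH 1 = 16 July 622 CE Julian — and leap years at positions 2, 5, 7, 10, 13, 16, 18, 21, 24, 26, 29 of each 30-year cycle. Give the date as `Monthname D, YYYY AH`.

Rabi' al-Thani 5, 1027 AH

The starting date is JDN 2312125; 2312125 − 12 = 2312113.
JDN 2312113 corresponds to Rabi' al-Thani 5, 1027 AH.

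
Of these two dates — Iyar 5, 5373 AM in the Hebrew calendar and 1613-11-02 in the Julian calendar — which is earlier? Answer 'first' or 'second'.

The two dates have Julian Day Numbers 2310312 and 2310512 respectively.
Since 2310312 < 2310512, the first date comes first.

first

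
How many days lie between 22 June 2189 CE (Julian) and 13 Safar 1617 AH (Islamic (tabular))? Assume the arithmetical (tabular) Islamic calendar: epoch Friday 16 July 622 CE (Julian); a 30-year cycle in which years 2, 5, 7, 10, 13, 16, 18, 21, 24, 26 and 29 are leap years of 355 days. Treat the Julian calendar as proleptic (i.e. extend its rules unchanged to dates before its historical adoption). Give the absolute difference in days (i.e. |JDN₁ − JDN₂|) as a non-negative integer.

First date → JDN 2520763; second date → JDN 2521139.
The interval is |2520763 − 2521139| = 376 days.

376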